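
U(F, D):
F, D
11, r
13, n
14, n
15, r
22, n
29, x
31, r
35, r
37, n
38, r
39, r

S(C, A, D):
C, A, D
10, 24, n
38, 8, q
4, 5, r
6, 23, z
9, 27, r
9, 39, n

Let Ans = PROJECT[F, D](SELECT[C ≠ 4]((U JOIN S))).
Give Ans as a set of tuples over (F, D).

{(11, r), (13, n), (14, n), (15, r), (22, n), (31, r), (35, r), (37, n), (38, r), (39, r)}

Natural join on D: {(11, r, 4, 5), (11, r, 9, 27), (13, n, 10, 24), (13, n, 9, 39), (14, n, 10, 24), (14, n, 9, 39), (15, r, 4, 5), (15, r, 9, 27), (22, n, 10, 24), (22, n, 9, 39), (31, r, 4, 5), (31, r, 9, 27), (35, r, 4, 5), (35, r, 9, 27), (37, n, 10, 24), (37, n, 9, 39), (38, r, 4, 5), (38, r, 9, 27), (39, r, 4, 5), (39, r, 9, 27)}
σ[C ≠ 4]: keep tuples satisfying C ≠ 4 → {(11, r, 9, 27), (13, n, 10, 24), (13, n, 9, 39), (14, n, 10, 24), (14, n, 9, 39), (15, r, 9, 27), (22, n, 10, 24), (22, n, 9, 39), (31, r, 9, 27), (35, r, 9, 27), (37, n, 10, 24), (37, n, 9, 39), (38, r, 9, 27), (39, r, 9, 27)}
Projecting to F, D (4 duplicate(s) eliminated): {(11, r), (13, n), (14, n), (15, r), (22, n), (31, r), (35, r), (37, n), (38, r), (39, r)}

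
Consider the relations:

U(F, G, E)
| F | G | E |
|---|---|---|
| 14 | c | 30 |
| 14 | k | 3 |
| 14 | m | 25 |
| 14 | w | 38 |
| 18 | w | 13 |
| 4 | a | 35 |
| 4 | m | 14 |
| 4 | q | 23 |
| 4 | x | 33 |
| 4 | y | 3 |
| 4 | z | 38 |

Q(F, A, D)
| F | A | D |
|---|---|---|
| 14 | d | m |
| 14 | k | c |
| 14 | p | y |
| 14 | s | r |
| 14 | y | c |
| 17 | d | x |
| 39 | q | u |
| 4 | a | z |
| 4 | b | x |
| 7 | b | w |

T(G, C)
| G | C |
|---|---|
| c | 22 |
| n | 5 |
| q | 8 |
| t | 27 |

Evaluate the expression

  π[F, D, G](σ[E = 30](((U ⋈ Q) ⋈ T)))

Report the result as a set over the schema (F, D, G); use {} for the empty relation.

{(14, c, c), (14, m, c), (14, r, c), (14, y, c)}

U ⋈ Q (natural join on F): {(14, c, 30, d, m), (14, c, 30, k, c), (14, c, 30, p, y), (14, c, 30, s, r), (14, c, 30, y, c), (14, k, 3, d, m), (14, k, 3, k, c), (14, k, 3, p, y), (14, k, 3, s, r), (14, k, 3, y, c), (14, m, 25, d, m), (14, m, 25, k, c), (14, m, 25, p, y), (14, m, 25, s, r), (14, m, 25, y, c), (14, w, 38, d, m), (14, w, 38, k, c), (14, w, 38, p, y), (14, w, 38, s, r), (14, w, 38, y, c), (4, a, 35, a, z), (4, a, 35, b, x), (4, m, 14, a, z), (4, m, 14, b, x), (4, q, 23, a, z), (4, q, 23, b, x), (4, x, 33, a, z), (4, x, 33, b, x), (4, y, 3, a, z), (4, y, 3, b, x), (4, z, 38, a, z), (4, z, 38, b, x)}
(U ⋈ Q) ⋈ T (natural join on G): {(14, c, 30, d, m, 22), (14, c, 30, k, c, 22), (14, c, 30, p, y, 22), (14, c, 30, s, r, 22), (14, c, 30, y, c, 22), (4, q, 23, a, z, 8), (4, q, 23, b, x, 8)}
Selection E = 30: {(14, c, 30, d, m, 22), (14, c, 30, k, c, 22), (14, c, 30, p, y, 22), (14, c, 30, s, r, 22), (14, c, 30, y, c, 22)}
Projecting to F, D, G (1 duplicate(s) eliminated): {(14, c, c), (14, m, c), (14, r, c), (14, y, c)}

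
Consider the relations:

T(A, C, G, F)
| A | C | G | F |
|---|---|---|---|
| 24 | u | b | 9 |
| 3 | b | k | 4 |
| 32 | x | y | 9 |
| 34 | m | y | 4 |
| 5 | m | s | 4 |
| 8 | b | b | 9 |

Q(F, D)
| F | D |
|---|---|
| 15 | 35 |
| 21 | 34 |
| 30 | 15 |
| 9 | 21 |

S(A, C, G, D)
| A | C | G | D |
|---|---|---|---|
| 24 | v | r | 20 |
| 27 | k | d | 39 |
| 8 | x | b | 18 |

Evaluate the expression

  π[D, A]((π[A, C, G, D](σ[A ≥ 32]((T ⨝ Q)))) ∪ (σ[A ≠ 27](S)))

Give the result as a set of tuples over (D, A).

{(18, 8), (20, 24), (21, 32)}

Joining T and Q on F yields {(24, u, b, 9, 21), (32, x, y, 9, 21), (8, b, b, 9, 21)}.
σ[A ≥ 32]: keep tuples satisfying A ≥ 32 → {(32, x, y, 9, 21)}
π_{A, C, G, D} gives {(32, x, y, 21)}.
σ[A ≠ 27]: keep tuples satisfying A ≠ 27 → {(24, v, r, 20), (8, x, b, 18)}
Union: {(32, x, y, 21)} with {(24, v, r, 20), (8, x, b, 18)} → {(24, v, r, 20), (32, x, y, 21), (8, x, b, 18)}
π_{D, A} gives {(18, 8), (20, 24), (21, 32)}.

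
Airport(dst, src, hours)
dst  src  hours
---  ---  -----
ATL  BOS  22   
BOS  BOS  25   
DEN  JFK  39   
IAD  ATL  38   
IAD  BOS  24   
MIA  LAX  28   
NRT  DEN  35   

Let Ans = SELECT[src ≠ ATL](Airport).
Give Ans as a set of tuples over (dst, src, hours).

{(ATL, BOS, 22), (BOS, BOS, 25), (DEN, JFK, 39), (IAD, BOS, 24), (MIA, LAX, 28), (NRT, DEN, 35)}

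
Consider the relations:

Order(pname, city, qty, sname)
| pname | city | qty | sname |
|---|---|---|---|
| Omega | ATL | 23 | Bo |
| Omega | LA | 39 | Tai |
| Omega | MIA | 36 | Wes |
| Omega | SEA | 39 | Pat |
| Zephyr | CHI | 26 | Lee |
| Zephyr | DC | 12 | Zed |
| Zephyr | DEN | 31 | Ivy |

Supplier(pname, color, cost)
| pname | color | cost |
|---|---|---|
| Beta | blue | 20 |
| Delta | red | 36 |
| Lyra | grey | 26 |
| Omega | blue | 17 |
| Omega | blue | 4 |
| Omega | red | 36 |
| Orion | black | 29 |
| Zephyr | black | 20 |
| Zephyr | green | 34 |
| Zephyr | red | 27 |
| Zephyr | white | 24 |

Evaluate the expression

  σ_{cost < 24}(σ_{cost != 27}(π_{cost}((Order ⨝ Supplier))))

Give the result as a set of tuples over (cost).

Order ⋈ Supplier (natural join on pname): {(Omega, ATL, 23, Bo, blue, 17), (Omega, ATL, 23, Bo, blue, 4), (Omega, ATL, 23, Bo, red, 36), (Omega, LA, 39, Tai, blue, 17), (Omega, LA, 39, Tai, blue, 4), (Omega, LA, 39, Tai, red, 36), (Omega, MIA, 36, Wes, blue, 17), (Omega, MIA, 36, Wes, blue, 4), (Omega, MIA, 36, Wes, red, 36), (Omega, SEA, 39, Pat, blue, 17), (Omega, SEA, 39, Pat, blue, 4), (Omega, SEA, 39, Pat, red, 36), (Zephyr, CHI, 26, Lee, black, 20), (Zephyr, CHI, 26, Lee, green, 34), (Zephyr, CHI, 26, Lee, red, 27), (Zephyr, CHI, 26, Lee, white, 24), (Zephyr, DC, 12, Zed, black, 20), (Zephyr, DC, 12, Zed, green, 34), (Zephyr, DC, 12, Zed, red, 27), (Zephyr, DC, 12, Zed, white, 24), (Zephyr, DEN, 31, Ivy, black, 20), (Zephyr, DEN, 31, Ivy, green, 34), (Zephyr, DEN, 31, Ivy, red, 27), (Zephyr, DEN, 31, Ivy, white, 24)}
Projecting to cost (17 duplicate(s) eliminated): {17, 20, 24, 27, 34, 36, 4}
Filtering on cost != 27 leaves {17, 20, 24, 34, 36, 4}.
Filtering on cost < 24 leaves {17, 20, 4}.

{17, 20, 4}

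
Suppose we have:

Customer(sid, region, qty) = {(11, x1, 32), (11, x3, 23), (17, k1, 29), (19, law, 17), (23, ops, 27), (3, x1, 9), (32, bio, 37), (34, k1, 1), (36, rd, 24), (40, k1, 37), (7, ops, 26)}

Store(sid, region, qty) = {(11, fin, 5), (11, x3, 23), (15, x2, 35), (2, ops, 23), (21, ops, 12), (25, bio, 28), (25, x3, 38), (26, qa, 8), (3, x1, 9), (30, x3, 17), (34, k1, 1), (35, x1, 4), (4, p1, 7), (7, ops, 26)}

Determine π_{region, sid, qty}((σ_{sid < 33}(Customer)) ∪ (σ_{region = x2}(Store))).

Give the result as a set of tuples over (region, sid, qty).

Apply σ_{sid < 33}; surviving tuples: {(11, x1, 32), (11, x3, 23), (17, k1, 29), (19, law, 17), (23, ops, 27), (3, x1, 9), (32, bio, 37), (7, ops, 26)}
Apply σ_{region = x2}; surviving tuples: {(15, x2, 35)}
Union: {(11, x1, 32), (11, x3, 23), (17, k1, 29), (19, law, 17), (23, ops, 27), (3, x1, 9), (32, bio, 37), (7, ops, 26)} with {(15, x2, 35)} → {(11, x1, 32), (11, x3, 23), (15, x2, 35), (17, k1, 29), (19, law, 17), (23, ops, 27), (3, x1, 9), (32, bio, 37), (7, ops, 26)}
π[region, sid, qty]: project onto (region, sid, qty) → {(bio, 32, 37), (k1, 17, 29), (law, 19, 17), (ops, 23, 27), (ops, 7, 26), (x1, 11, 32), (x1, 3, 9), (x2, 15, 35), (x3, 11, 23)}

{(bio, 32, 37), (k1, 17, 29), (law, 19, 17), (ops, 23, 27), (ops, 7, 26), (x1, 11, 32), (x1, 3, 9), (x2, 15, 35), (x3, 11, 23)}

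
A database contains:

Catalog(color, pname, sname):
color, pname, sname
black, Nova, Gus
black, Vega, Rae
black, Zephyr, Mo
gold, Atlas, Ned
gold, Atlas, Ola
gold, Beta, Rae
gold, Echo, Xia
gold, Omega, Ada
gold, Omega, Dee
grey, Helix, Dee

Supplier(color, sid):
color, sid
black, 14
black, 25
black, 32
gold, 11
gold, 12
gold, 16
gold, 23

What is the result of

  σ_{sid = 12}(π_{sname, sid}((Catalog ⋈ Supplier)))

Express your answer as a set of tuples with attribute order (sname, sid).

Joining Catalog and Supplier on color yields {(black, Nova, Gus, 14), (black, Nova, Gus, 25), (black, Nova, Gus, 32), (black, Vega, Rae, 14), (black, Vega, Rae, 25), (black, Vega, Rae, 32), (black, Zephyr, Mo, 14), (black, Zephyr, Mo, 25), (black, Zephyr, Mo, 32), (gold, Atlas, Ned, 11), (gold, Atlas, Ned, 12), (gold, Atlas, Ned, 16), (gold, Atlas, Ned, 23), (gold, Atlas, Ola, 11), (gold, Atlas, Ola, 12), (gold, Atlas, Ola, 16), (gold, Atlas, Ola, 23), (gold, Beta, Rae, 11), (gold, Beta, Rae, 12), (gold, Beta, Rae, 16), (gold, Beta, Rae, 23), (gold, Echo, Xia, 11), (gold, Echo, Xia, 12), (gold, Echo, Xia, 16), (gold, Echo, Xia, 23), (gold, Omega, Ada, 11), (gold, Omega, Ada, 12), (gold, Omega, Ada, 16), (gold, Omega, Ada, 23), (gold, Omega, Dee, 11), (gold, Omega, Dee, 12), (gold, Omega, Dee, 16), (gold, Omega, Dee, 23)}.
Projecting to sname, sid: {(Ada, 11), (Ada, 12), (Ada, 16), (Ada, 23), (Dee, 11), (Dee, 12), (Dee, 16), (Dee, 23), (Gus, 14), (Gus, 25), (Gus, 32), (Mo, 14), (Mo, 25), (Mo, 32), (Ned, 11), (Ned, 12), (Ned, 16), (Ned, 23), (Ola, 11), (Ola, 12), (Ola, 16), (Ola, 23), (Rae, 11), (Rae, 12), (Rae, 14), (Rae, 16), (Rae, 23), (Rae, 25), (Rae, 32), (Xia, 11), (Xia, 12), (Xia, 16), (Xia, 23)}
σ[sid = 12]: keep tuples satisfying sid = 12 → {(Ada, 12), (Dee, 12), (Ned, 12), (Ola, 12), (Rae, 12), (Xia, 12)}

{(Ada, 12), (Dee, 12), (Ned, 12), (Ola, 12), (Rae, 12), (Xia, 12)}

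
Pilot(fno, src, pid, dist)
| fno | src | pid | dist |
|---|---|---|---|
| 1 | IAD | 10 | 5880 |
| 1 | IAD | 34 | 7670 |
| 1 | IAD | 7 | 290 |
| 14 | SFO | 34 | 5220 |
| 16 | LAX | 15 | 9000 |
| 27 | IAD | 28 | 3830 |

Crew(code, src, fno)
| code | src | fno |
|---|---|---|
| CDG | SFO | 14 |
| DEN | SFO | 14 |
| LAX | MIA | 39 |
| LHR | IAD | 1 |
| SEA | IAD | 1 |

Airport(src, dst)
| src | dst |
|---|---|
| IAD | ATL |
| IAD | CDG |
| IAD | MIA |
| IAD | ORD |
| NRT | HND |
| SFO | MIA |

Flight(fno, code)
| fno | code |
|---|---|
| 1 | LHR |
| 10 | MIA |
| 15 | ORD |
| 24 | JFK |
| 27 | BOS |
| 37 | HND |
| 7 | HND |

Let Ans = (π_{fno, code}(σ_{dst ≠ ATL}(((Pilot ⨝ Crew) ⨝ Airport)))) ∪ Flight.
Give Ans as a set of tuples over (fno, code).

Natural join on fno, src: {(1, IAD, 10, 5880, LHR), (1, IAD, 10, 5880, SEA), (1, IAD, 34, 7670, LHR), (1, IAD, 34, 7670, SEA), (1, IAD, 7, 290, LHR), (1, IAD, 7, 290, SEA), (14, SFO, 34, 5220, CDG), (14, SFO, 34, 5220, DEN)}
Natural join on src: {(1, IAD, 10, 5880, LHR, ATL), (1, IAD, 10, 5880, LHR, CDG), (1, IAD, 10, 5880, LHR, MIA), (1, IAD, 10, 5880, LHR, ORD), (1, IAD, 10, 5880, SEA, ATL), (1, IAD, 10, 5880, SEA, CDG), (1, IAD, 10, 5880, SEA, MIA), (1, IAD, 10, 5880, SEA, ORD), (1, IAD, 34, 7670, LHR, ATL), (1, IAD, 34, 7670, LHR, CDG), (1, IAD, 34, 7670, LHR, MIA), (1, IAD, 34, 7670, LHR, ORD), (1, IAD, 34, 7670, SEA, ATL), (1, IAD, 34, 7670, SEA, CDG), (1, IAD, 34, 7670, SEA, MIA), (1, IAD, 34, 7670, SEA, ORD), (1, IAD, 7, 290, LHR, ATL), (1, IAD, 7, 290, LHR, CDG), (1, IAD, 7, 290, LHR, MIA), (1, IAD, 7, 290, LHR, ORD), (1, IAD, 7, 290, SEA, ATL), (1, IAD, 7, 290, SEA, CDG), (1, IAD, 7, 290, SEA, MIA), (1, IAD, 7, 290, SEA, ORD), (14, SFO, 34, 5220, CDG, MIA), (14, SFO, 34, 5220, DEN, MIA)}
Selection dst ≠ ATL: {(1, IAD, 10, 5880, LHR, CDG), (1, IAD, 10, 5880, LHR, MIA), (1, IAD, 10, 5880, LHR, ORD), (1, IAD, 10, 5880, SEA, CDG), (1, IAD, 10, 5880, SEA, MIA), (1, IAD, 10, 5880, SEA, ORD), (1, IAD, 34, 7670, LHR, CDG), (1, IAD, 34, 7670, LHR, MIA), (1, IAD, 34, 7670, LHR, ORD), (1, IAD, 34, 7670, SEA, CDG), (1, IAD, 34, 7670, SEA, MIA), (1, IAD, 34, 7670, SEA, ORD), (1, IAD, 7, 290, LHR, CDG), (1, IAD, 7, 290, LHR, MIA), (1, IAD, 7, 290, LHR, ORD), (1, IAD, 7, 290, SEA, CDG), (1, IAD, 7, 290, SEA, MIA), (1, IAD, 7, 290, SEA, ORD), (14, SFO, 34, 5220, CDG, MIA), (14, SFO, 34, 5220, DEN, MIA)}
Keep only column(s) fno, code (16 duplicate(s) eliminated): {(1, LHR), (1, SEA), (14, CDG), (14, DEN)}
Taking the union: {(1, LHR), (1, SEA), (10, MIA), (14, CDG), (14, DEN), (15, ORD), (24, JFK), (27, BOS), (37, HND), (7, HND)}

{(1, LHR), (1, SEA), (10, MIA), (14, CDG), (14, DEN), (15, ORD), (24, JFK), (27, BOS), (37, HND), (7, HND)}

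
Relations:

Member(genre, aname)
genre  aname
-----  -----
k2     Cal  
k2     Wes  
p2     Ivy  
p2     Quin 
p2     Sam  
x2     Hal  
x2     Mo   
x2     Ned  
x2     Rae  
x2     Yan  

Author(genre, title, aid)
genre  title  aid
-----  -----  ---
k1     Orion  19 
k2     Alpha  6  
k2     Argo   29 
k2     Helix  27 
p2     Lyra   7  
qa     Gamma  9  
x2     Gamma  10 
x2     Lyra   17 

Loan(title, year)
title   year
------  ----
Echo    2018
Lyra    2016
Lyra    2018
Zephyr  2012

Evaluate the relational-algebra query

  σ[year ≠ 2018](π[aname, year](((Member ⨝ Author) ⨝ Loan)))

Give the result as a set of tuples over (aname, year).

Joining Member and Author on genre yields {(k2, Cal, Alpha, 6), (k2, Cal, Argo, 29), (k2, Cal, Helix, 27), (k2, Wes, Alpha, 6), (k2, Wes, Argo, 29), (k2, Wes, Helix, 27), (p2, Ivy, Lyra, 7), (p2, Quin, Lyra, 7), (p2, Sam, Lyra, 7), (x2, Hal, Gamma, 10), (x2, Hal, Lyra, 17), (x2, Mo, Gamma, 10), (x2, Mo, Lyra, 17), (x2, Ned, Gamma, 10), (x2, Ned, Lyra, 17), (x2, Rae, Gamma, 10), (x2, Rae, Lyra, 17), (x2, Yan, Gamma, 10), (x2, Yan, Lyra, 17)}.
Joining (Member ⨝ Author) and Loan on title yields {(p2, Ivy, Lyra, 7, 2016), (p2, Ivy, Lyra, 7, 2018), (p2, Quin, Lyra, 7, 2016), (p2, Quin, Lyra, 7, 2018), (p2, Sam, Lyra, 7, 2016), (p2, Sam, Lyra, 7, 2018), (x2, Hal, Lyra, 17, 2016), (x2, Hal, Lyra, 17, 2018), (x2, Mo, Lyra, 17, 2016), (x2, Mo, Lyra, 17, 2018), (x2, Ned, Lyra, 17, 2016), (x2, Ned, Lyra, 17, 2018), (x2, Rae, Lyra, 17, 2016), (x2, Rae, Lyra, 17, 2018), (x2, Yan, Lyra, 17, 2016), (x2, Yan, Lyra, 17, 2018)}.
Keep only column(s) aname, year: {(Hal, 2016), (Hal, 2018), (Ivy, 2016), (Ivy, 2018), (Mo, 2016), (Mo, 2018), (Ned, 2016), (Ned, 2018), (Quin, 2016), (Quin, 2018), (Rae, 2016), (Rae, 2018), (Sam, 2016), (Sam, 2018), (Yan, 2016), (Yan, 2018)}
Apply σ_{year ≠ 2018}; surviving tuples: {(Hal, 2016), (Ivy, 2016), (Mo, 2016), (Ned, 2016), (Quin, 2016), (Rae, 2016), (Sam, 2016), (Yan, 2016)}

{(Hal, 2016), (Ivy, 2016), (Mo, 2016), (Ned, 2016), (Quin, 2016), (Rae, 2016), (Sam, 2016), (Yan, 2016)}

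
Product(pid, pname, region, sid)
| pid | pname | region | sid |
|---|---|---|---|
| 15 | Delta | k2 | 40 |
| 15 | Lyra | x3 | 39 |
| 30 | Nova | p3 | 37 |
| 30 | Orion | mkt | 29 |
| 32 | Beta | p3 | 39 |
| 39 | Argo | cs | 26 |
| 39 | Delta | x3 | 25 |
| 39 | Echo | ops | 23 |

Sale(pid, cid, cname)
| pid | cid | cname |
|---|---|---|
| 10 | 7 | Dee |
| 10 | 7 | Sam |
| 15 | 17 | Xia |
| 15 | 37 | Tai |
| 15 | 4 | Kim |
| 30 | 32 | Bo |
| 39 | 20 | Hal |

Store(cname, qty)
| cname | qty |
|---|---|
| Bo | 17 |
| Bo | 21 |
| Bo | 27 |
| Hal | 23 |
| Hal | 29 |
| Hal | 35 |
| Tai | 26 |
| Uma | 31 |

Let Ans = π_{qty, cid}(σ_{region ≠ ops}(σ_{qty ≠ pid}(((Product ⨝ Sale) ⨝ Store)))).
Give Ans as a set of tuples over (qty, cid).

{(17, 32), (21, 32), (23, 20), (26, 37), (27, 32), (29, 20), (35, 20)}

Joining Product and Sale on pid yields {(15, Delta, k2, 40, 17, Xia), (15, Delta, k2, 40, 37, Tai), (15, Delta, k2, 40, 4, Kim), (15, Lyra, x3, 39, 17, Xia), (15, Lyra, x3, 39, 37, Tai), (15, Lyra, x3, 39, 4, Kim), (30, Nova, p3, 37, 32, Bo), (30, Orion, mkt, 29, 32, Bo), (39, Argo, cs, 26, 20, Hal), (39, Delta, x3, 25, 20, Hal), (39, Echo, ops, 23, 20, Hal)}.
Joining (Product ⨝ Sale) and Store on cname yields {(15, Delta, k2, 40, 37, Tai, 26), (15, Lyra, x3, 39, 37, Tai, 26), (30, Nova, p3, 37, 32, Bo, 17), (30, Nova, p3, 37, 32, Bo, 21), (30, Nova, p3, 37, 32, Bo, 27), (30, Orion, mkt, 29, 32, Bo, 17), (30, Orion, mkt, 29, 32, Bo, 21), (30, Orion, mkt, 29, 32, Bo, 27), (39, Argo, cs, 26, 20, Hal, 23), (39, Argo, cs, 26, 20, Hal, 29), (39, Argo, cs, 26, 20, Hal, 35), (39, Delta, x3, 25, 20, Hal, 23), (39, Delta, x3, 25, 20, Hal, 29), (39, Delta, x3, 25, 20, Hal, 35), (39, Echo, ops, 23, 20, Hal, 23), (39, Echo, ops, 23, 20, Hal, 29), (39, Echo, ops, 23, 20, Hal, 35)}.
Filtering on qty ≠ pid leaves {(15, Delta, k2, 40, 37, Tai, 26), (15, Lyra, x3, 39, 37, Tai, 26), (30, Nova, p3, 37, 32, Bo, 17), (30, Nova, p3, 37, 32, Bo, 21), (30, Nova, p3, 37, 32, Bo, 27), (30, Orion, mkt, 29, 32, Bo, 17), (30, Orion, mkt, 29, 32, Bo, 21), (30, Orion, mkt, 29, 32, Bo, 27), (39, Argo, cs, 26, 20, Hal, 23), (39, Argo, cs, 26, 20, Hal, 29), (39, Argo, cs, 26, 20, Hal, 35), (39, Delta, x3, 25, 20, Hal, 23), (39, Delta, x3, 25, 20, Hal, 29), (39, Delta, x3, 25, 20, Hal, 35), (39, Echo, ops, 23, 20, Hal, 23), (39, Echo, ops, 23, 20, Hal, 29), (39, Echo, ops, 23, 20, Hal, 35)}.
Filtering on region ≠ ops leaves {(15, Delta, k2, 40, 37, Tai, 26), (15, Lyra, x3, 39, 37, Tai, 26), (30, Nova, p3, 37, 32, Bo, 17), (30, Nova, p3, 37, 32, Bo, 21), (30, Nova, p3, 37, 32, Bo, 27), (30, Orion, mkt, 29, 32, Bo, 17), (30, Orion, mkt, 29, 32, Bo, 21), (30, Orion, mkt, 29, 32, Bo, 27), (39, Argo, cs, 26, 20, Hal, 23), (39, Argo, cs, 26, 20, Hal, 29), (39, Argo, cs, 26, 20, Hal, 35), (39, Delta, x3, 25, 20, Hal, 23), (39, Delta, x3, 25, 20, Hal, 29), (39, Delta, x3, 25, 20, Hal, 35)}.
π_{qty, cid} gives {(17, 32), (21, 32), (23, 20), (26, 37), (27, 32), (29, 20), (35, 20)} (7 duplicate(s) eliminated).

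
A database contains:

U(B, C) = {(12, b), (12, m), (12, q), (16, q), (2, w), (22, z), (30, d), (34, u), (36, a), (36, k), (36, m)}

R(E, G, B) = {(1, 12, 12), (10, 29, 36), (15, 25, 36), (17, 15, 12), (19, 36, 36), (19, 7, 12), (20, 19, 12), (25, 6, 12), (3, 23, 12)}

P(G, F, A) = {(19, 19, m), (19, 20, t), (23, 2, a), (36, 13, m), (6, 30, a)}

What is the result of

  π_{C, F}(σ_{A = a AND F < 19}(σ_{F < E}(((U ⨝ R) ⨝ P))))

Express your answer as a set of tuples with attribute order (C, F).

U ⋈ R (natural join on B): {(12, b, 1, 12), (12, b, 17, 15), (12, b, 19, 7), (12, b, 20, 19), (12, b, 25, 6), (12, b, 3, 23), (12, m, 1, 12), (12, m, 17, 15), (12, m, 19, 7), (12, m, 20, 19), (12, m, 25, 6), (12, m, 3, 23), (12, q, 1, 12), (12, q, 17, 15), (12, q, 19, 7), (12, q, 20, 19), (12, q, 25, 6), (12, q, 3, 23), (36, a, 10, 29), (36, a, 15, 25), (36, a, 19, 36), (36, k, 10, 29), (36, k, 15, 25), (36, k, 19, 36), (36, m, 10, 29), (36, m, 15, 25), (36, m, 19, 36)}
(U ⨝ R) ⋈ P (natural join on G): {(12, b, 20, 19, 19, m), (12, b, 20, 19, 20, t), (12, b, 25, 6, 30, a), (12, b, 3, 23, 2, a), (12, m, 20, 19, 19, m), (12, m, 20, 19, 20, t), (12, m, 25, 6, 30, a), (12, m, 3, 23, 2, a), (12, q, 20, 19, 19, m), (12, q, 20, 19, 20, t), (12, q, 25, 6, 30, a), (12, q, 3, 23, 2, a), (36, a, 19, 36, 13, m), (36, k, 19, 36, 13, m), (36, m, 19, 36, 13, m)}
Apply σ_{F < E}; surviving tuples: {(12, b, 20, 19, 19, m), (12, b, 3, 23, 2, a), (12, m, 20, 19, 19, m), (12, m, 3, 23, 2, a), (12, q, 20, 19, 19, m), (12, q, 3, 23, 2, a), (36, a, 19, 36, 13, m), (36, k, 19, 36, 13, m), (36, m, 19, 36, 13, m)}
Apply σ_{A = a AND F < 19}; surviving tuples: {(12, b, 3, 23, 2, a), (12, m, 3, 23, 2, a), (12, q, 3, 23, 2, a)}
Projecting to C, F: {(b, 2), (m, 2), (q, 2)}

{(b, 2), (m, 2), (q, 2)}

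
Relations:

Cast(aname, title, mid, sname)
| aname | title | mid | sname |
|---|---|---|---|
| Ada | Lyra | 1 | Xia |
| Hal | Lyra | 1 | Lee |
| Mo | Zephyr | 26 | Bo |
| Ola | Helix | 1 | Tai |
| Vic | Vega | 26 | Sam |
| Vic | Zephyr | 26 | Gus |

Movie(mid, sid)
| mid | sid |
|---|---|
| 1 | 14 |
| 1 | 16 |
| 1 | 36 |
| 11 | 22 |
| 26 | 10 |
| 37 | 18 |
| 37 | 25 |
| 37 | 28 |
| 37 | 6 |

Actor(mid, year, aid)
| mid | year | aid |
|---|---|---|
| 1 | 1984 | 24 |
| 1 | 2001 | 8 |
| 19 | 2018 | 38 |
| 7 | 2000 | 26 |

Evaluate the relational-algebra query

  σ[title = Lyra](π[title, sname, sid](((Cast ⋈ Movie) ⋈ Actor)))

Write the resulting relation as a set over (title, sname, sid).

{(Lyra, Lee, 14), (Lyra, Lee, 16), (Lyra, Lee, 36), (Lyra, Xia, 14), (Lyra, Xia, 16), (Lyra, Xia, 36)}

Cast ⋈ Movie (natural join on mid): {(Ada, Lyra, 1, Xia, 14), (Ada, Lyra, 1, Xia, 16), (Ada, Lyra, 1, Xia, 36), (Hal, Lyra, 1, Lee, 14), (Hal, Lyra, 1, Lee, 16), (Hal, Lyra, 1, Lee, 36), (Mo, Zephyr, 26, Bo, 10), (Ola, Helix, 1, Tai, 14), (Ola, Helix, 1, Tai, 16), (Ola, Helix, 1, Tai, 36), (Vic, Vega, 26, Sam, 10), (Vic, Zephyr, 26, Gus, 10)}
(Cast ⋈ Movie) ⋈ Actor (natural join on mid): {(Ada, Lyra, 1, Xia, 14, 1984, 24), (Ada, Lyra, 1, Xia, 14, 2001, 8), (Ada, Lyra, 1, Xia, 16, 1984, 24), (Ada, Lyra, 1, Xia, 16, 2001, 8), (Ada, Lyra, 1, Xia, 36, 1984, 24), (Ada, Lyra, 1, Xia, 36, 2001, 8), (Hal, Lyra, 1, Lee, 14, 1984, 24), (Hal, Lyra, 1, Lee, 14, 2001, 8), (Hal, Lyra, 1, Lee, 16, 1984, 24), (Hal, Lyra, 1, Lee, 16, 2001, 8), (Hal, Lyra, 1, Lee, 36, 1984, 24), (Hal, Lyra, 1, Lee, 36, 2001, 8), (Ola, Helix, 1, Tai, 14, 1984, 24), (Ola, Helix, 1, Tai, 14, 2001, 8), (Ola, Helix, 1, Tai, 16, 1984, 24), (Ola, Helix, 1, Tai, 16, 2001, 8), (Ola, Helix, 1, Tai, 36, 1984, 24), (Ola, Helix, 1, Tai, 36, 2001, 8)}
Keep only column(s) title, sname, sid (9 duplicate(s) eliminated): {(Helix, Tai, 14), (Helix, Tai, 16), (Helix, Tai, 36), (Lyra, Lee, 14), (Lyra, Lee, 16), (Lyra, Lee, 36), (Lyra, Xia, 14), (Lyra, Xia, 16), (Lyra, Xia, 36)}
Selection title = Lyra: {(Lyra, Lee, 14), (Lyra, Lee, 16), (Lyra, Lee, 36), (Lyra, Xia, 14), (Lyra, Xia, 16), (Lyra, Xia, 36)}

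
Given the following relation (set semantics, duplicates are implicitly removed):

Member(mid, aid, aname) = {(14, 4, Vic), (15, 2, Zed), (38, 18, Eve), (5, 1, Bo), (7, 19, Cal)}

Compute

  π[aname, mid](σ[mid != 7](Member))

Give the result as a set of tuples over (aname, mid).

{(Bo, 5), (Eve, 38), (Vic, 14), (Zed, 15)}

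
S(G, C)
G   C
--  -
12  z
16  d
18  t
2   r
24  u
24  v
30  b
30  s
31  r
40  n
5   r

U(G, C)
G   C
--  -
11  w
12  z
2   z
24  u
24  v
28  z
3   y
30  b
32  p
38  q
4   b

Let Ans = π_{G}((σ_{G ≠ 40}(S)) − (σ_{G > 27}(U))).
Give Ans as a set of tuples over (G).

{12, 16, 18, 2, 24, 30, 31, 5}

Apply σ_{G ≠ 40}; surviving tuples: {(12, z), (16, d), (18, t), (2, r), (24, u), (24, v), (30, b), (30, s), (31, r), (5, r)}
Apply σ_{G > 27}; surviving tuples: {(28, z), (30, b), (32, p), (38, q)}
Set difference of the two operands is {(12, z), (16, d), (18, t), (2, r), (24, u), (24, v), (30, s), (31, r), (5, r)}.
Projecting to G (1 duplicate(s) eliminated): {12, 16, 18, 2, 24, 30, 31, 5}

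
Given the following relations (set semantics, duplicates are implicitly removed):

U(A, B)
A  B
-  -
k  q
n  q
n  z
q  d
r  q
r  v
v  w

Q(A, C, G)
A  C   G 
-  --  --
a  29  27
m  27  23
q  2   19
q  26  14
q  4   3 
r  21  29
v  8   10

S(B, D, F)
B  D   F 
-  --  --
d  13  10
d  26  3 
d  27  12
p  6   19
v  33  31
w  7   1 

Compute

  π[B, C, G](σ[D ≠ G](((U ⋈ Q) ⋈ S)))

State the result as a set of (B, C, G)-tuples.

U ⋈ Q (natural join on A): {(q, d, 2, 19), (q, d, 26, 14), (q, d, 4, 3), (r, q, 21, 29), (r, v, 21, 29), (v, w, 8, 10)}
(U ⋈ Q) ⋈ S (natural join on B): {(q, d, 2, 19, 13, 10), (q, d, 2, 19, 26, 3), (q, d, 2, 19, 27, 12), (q, d, 26, 14, 13, 10), (q, d, 26, 14, 26, 3), (q, d, 26, 14, 27, 12), (q, d, 4, 3, 13, 10), (q, d, 4, 3, 26, 3), (q, d, 4, 3, 27, 12), (r, v, 21, 29, 33, 31), (v, w, 8, 10, 7, 1)}
Selection D ≠ G: {(q, d, 2, 19, 13, 10), (q, d, 2, 19, 26, 3), (q, d, 2, 19, 27, 12), (q, d, 26, 14, 13, 10), (q, d, 26, 14, 26, 3), (q, d, 26, 14, 27, 12), (q, d, 4, 3, 13, 10), (q, d, 4, 3, 26, 3), (q, d, 4, 3, 27, 12), (r, v, 21, 29, 33, 31), (v, w, 8, 10, 7, 1)}
Keep only column(s) B, C, G (6 duplicate(s) eliminated): {(d, 2, 19), (d, 26, 14), (d, 4, 3), (v, 21, 29), (w, 8, 10)}

{(d, 2, 19), (d, 26, 14), (d, 4, 3), (v, 21, 29), (w, 8, 10)}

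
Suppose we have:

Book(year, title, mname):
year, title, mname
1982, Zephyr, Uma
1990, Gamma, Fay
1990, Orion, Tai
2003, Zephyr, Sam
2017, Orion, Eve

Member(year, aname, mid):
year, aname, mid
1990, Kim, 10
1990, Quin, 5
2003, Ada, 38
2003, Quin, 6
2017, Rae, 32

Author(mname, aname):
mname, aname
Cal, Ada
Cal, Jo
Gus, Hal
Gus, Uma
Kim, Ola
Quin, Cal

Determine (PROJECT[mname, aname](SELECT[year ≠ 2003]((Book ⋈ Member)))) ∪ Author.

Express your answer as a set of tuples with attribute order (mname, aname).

{(Cal, Ada), (Cal, Jo), (Eve, Rae), (Fay, Kim), (Fay, Quin), (Gus, Hal), (Gus, Uma), (Kim, Ola), (Quin, Cal), (Tai, Kim), (Tai, Quin)}

Natural join on year: {(1990, Gamma, Fay, Kim, 10), (1990, Gamma, Fay, Quin, 5), (1990, Orion, Tai, Kim, 10), (1990, Orion, Tai, Quin, 5), (2003, Zephyr, Sam, Ada, 38), (2003, Zephyr, Sam, Quin, 6), (2017, Orion, Eve, Rae, 32)}
Apply σ_{year ≠ 2003}; surviving tuples: {(1990, Gamma, Fay, Kim, 10), (1990, Gamma, Fay, Quin, 5), (1990, Orion, Tai, Kim, 10), (1990, Orion, Tai, Quin, 5), (2017, Orion, Eve, Rae, 32)}
Keep only column(s) mname, aname: {(Eve, Rae), (Fay, Kim), (Fay, Quin), (Tai, Kim), (Tai, Quin)}
Union: {(Eve, Rae), (Fay, Kim), (Fay, Quin), (Tai, Kim), (Tai, Quin)} with {(Cal, Ada), (Cal, Jo), (Gus, Hal), (Gus, Uma), (Kim, Ola), (Quin, Cal)} → {(Cal, Ada), (Cal, Jo), (Eve, Rae), (Fay, Kim), (Fay, Quin), (Gus, Hal), (Gus, Uma), (Kim, Ola), (Quin, Cal), (Tai, Kim), (Tai, Quin)}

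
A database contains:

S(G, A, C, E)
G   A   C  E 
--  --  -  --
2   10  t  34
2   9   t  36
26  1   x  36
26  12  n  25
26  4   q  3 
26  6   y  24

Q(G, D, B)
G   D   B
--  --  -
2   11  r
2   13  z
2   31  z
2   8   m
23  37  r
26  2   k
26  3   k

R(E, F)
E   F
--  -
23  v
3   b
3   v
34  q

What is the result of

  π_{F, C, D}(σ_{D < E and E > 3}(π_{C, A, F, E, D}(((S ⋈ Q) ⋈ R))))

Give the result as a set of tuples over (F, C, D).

{(q, t, 11), (q, t, 13), (q, t, 31), (q, t, 8)}

Natural join on G: {(2, 10, t, 34, 11, r), (2, 10, t, 34, 13, z), (2, 10, t, 34, 31, z), (2, 10, t, 34, 8, m), (2, 9, t, 36, 11, r), (2, 9, t, 36, 13, z), (2, 9, t, 36, 31, z), (2, 9, t, 36, 8, m), (26, 1, x, 36, 2, k), (26, 1, x, 36, 3, k), (26, 12, n, 25, 2, k), (26, 12, n, 25, 3, k), (26, 4, q, 3, 2, k), (26, 4, q, 3, 3, k), (26, 6, y, 24, 2, k), (26, 6, y, 24, 3, k)}
Natural join on E: {(2, 10, t, 34, 11, r, q), (2, 10, t, 34, 13, z, q), (2, 10, t, 34, 31, z, q), (2, 10, t, 34, 8, m, q), (26, 4, q, 3, 2, k, b), (26, 4, q, 3, 2, k, v), (26, 4, q, 3, 3, k, b), (26, 4, q, 3, 3, k, v)}
Keep only column(s) C, A, F, E, D: {(q, 4, b, 3, 2), (q, 4, b, 3, 3), (q, 4, v, 3, 2), (q, 4, v, 3, 3), (t, 10, q, 34, 11), (t, 10, q, 34, 13), (t, 10, q, 34, 31), (t, 10, q, 34, 8)}
Filtering on D < E and E > 3 leaves {(t, 10, q, 34, 11), (t, 10, q, 34, 13), (t, 10, q, 34, 31), (t, 10, q, 34, 8)}.
Keep only column(s) F, C, D: {(q, t, 11), (q, t, 13), (q, t, 31), (q, t, 8)}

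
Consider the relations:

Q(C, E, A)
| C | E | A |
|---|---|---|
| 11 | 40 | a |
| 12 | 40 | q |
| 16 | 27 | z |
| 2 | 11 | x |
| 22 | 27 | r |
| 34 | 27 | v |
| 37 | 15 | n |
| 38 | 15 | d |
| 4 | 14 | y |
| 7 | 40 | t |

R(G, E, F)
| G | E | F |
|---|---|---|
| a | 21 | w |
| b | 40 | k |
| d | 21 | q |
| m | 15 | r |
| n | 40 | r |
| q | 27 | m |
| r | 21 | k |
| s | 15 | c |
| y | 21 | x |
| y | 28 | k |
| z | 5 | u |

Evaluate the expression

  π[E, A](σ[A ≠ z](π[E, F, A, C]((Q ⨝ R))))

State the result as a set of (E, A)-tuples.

{(15, d), (15, n), (27, r), (27, v), (40, a), (40, q), (40, t)}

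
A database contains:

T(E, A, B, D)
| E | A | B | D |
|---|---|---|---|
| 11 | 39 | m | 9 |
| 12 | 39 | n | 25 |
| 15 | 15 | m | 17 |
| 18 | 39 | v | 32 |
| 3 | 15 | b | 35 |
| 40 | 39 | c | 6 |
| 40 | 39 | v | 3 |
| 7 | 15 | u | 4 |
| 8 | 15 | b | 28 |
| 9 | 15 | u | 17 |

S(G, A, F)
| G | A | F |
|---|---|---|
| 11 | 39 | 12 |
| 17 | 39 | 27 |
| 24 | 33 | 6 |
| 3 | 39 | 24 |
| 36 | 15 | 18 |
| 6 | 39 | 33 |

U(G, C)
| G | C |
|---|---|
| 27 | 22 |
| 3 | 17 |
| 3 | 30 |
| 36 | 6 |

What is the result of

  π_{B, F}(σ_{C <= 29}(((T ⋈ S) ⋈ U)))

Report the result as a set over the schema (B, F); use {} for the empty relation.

{(b, 18), (c, 24), (m, 18), (m, 24), (n, 24), (u, 18), (v, 24)}

T ⋈ S (natural join on A): {(11, 39, m, 9, 11, 12), (11, 39, m, 9, 17, 27), (11, 39, m, 9, 3, 24), (11, 39, m, 9, 6, 33), (12, 39, n, 25, 11, 12), (12, 39, n, 25, 17, 27), (12, 39, n, 25, 3, 24), (12, 39, n, 25, 6, 33), (15, 15, m, 17, 36, 18), (18, 39, v, 32, 11, 12), (18, 39, v, 32, 17, 27), (18, 39, v, 32, 3, 24), (18, 39, v, 32, 6, 33), (3, 15, b, 35, 36, 18), (40, 39, c, 6, 11, 12), (40, 39, c, 6, 17, 27), (40, 39, c, 6, 3, 24), (40, 39, c, 6, 6, 33), (40, 39, v, 3, 11, 12), (40, 39, v, 3, 17, 27), (40, 39, v, 3, 3, 24), (40, 39, v, 3, 6, 33), (7, 15, u, 4, 36, 18), (8, 15, b, 28, 36, 18), (9, 15, u, 17, 36, 18)}
(T ⋈ S) ⋈ U (natural join on G): {(11, 39, m, 9, 3, 24, 17), (11, 39, m, 9, 3, 24, 30), (12, 39, n, 25, 3, 24, 17), (12, 39, n, 25, 3, 24, 30), (15, 15, m, 17, 36, 18, 6), (18, 39, v, 32, 3, 24, 17), (18, 39, v, 32, 3, 24, 30), (3, 15, b, 35, 36, 18, 6), (40, 39, c, 6, 3, 24, 17), (40, 39, c, 6, 3, 24, 30), (40, 39, v, 3, 3, 24, 17), (40, 39, v, 3, 3, 24, 30), (7, 15, u, 4, 36, 18, 6), (8, 15, b, 28, 36, 18, 6), (9, 15, u, 17, 36, 18, 6)}
σ[C <= 29]: keep tuples satisfying C <= 29 → {(11, 39, m, 9, 3, 24, 17), (12, 39, n, 25, 3, 24, 17), (15, 15, m, 17, 36, 18, 6), (18, 39, v, 32, 3, 24, 17), (3, 15, b, 35, 36, 18, 6), (40, 39, c, 6, 3, 24, 17), (40, 39, v, 3, 3, 24, 17), (7, 15, u, 4, 36, 18, 6), (8, 15, b, 28, 36, 18, 6), (9, 15, u, 17, 36, 18, 6)}
Projecting to B, F (3 duplicate(s) eliminated): {(b, 18), (c, 24), (m, 18), (m, 24), (n, 24), (u, 18), (v, 24)}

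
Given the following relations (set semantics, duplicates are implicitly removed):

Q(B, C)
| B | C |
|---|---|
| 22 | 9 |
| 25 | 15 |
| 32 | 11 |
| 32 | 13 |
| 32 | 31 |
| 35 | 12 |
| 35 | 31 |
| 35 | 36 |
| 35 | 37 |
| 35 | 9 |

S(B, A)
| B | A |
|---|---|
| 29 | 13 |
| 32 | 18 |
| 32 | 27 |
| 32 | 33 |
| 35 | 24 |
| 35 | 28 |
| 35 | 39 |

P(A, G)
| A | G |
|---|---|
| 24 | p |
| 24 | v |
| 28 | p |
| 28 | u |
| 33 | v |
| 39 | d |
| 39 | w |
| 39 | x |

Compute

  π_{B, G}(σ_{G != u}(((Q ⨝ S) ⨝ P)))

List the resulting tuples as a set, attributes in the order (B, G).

{(32, v), (35, d), (35, p), (35, v), (35, w), (35, x)}

Natural join on B: {(32, 11, 18), (32, 11, 27), (32, 11, 33), (32, 13, 18), (32, 13, 27), (32, 13, 33), (32, 31, 18), (32, 31, 27), (32, 31, 33), (35, 12, 24), (35, 12, 28), (35, 12, 39), (35, 31, 24), (35, 31, 28), (35, 31, 39), (35, 36, 24), (35, 36, 28), (35, 36, 39), (35, 37, 24), (35, 37, 28), (35, 37, 39), (35, 9, 24), (35, 9, 28), (35, 9, 39)}
Natural join on A: {(32, 11, 33, v), (32, 13, 33, v), (32, 31, 33, v), (35, 12, 24, p), (35, 12, 24, v), (35, 12, 28, p), (35, 12, 28, u), (35, 12, 39, d), (35, 12, 39, w), (35, 12, 39, x), (35, 31, 24, p), (35, 31, 24, v), (35, 31, 28, p), (35, 31, 28, u), (35, 31, 39, d), (35, 31, 39, w), (35, 31, 39, x), (35, 36, 24, p), (35, 36, 24, v), (35, 36, 28, p), (35, 36, 28, u), (35, 36, 39, d), (35, 36, 39, w), (35, 36, 39, x), (35, 37, 24, p), (35, 37, 24, v), (35, 37, 28, p), (35, 37, 28, u), (35, 37, 39, d), (35, 37, 39, w), (35, 37, 39, x), (35, 9, 24, p), (35, 9, 24, v), (35, 9, 28, p), (35, 9, 28, u), (35, 9, 39, d), (35, 9, 39, w), (35, 9, 39, x)}
Filtering on G != u leaves {(32, 11, 33, v), (32, 13, 33, v), (32, 31, 33, v), (35, 12, 24, p), (35, 12, 24, v), (35, 12, 28, p), (35, 12, 39, d), (35, 12, 39, w), (35, 12, 39, x), (35, 31, 24, p), (35, 31, 24, v), (35, 31, 28, p), (35, 31, 39, d), (35, 31, 39, w), (35, 31, 39, x), (35, 36, 24, p), (35, 36, 24, v), (35, 36, 28, p), (35, 36, 39, d), (35, 36, 39, w), (35, 36, 39, x), (35, 37, 24, p), (35, 37, 24, v), (35, 37, 28, p), (35, 37, 39, d), (35, 37, 39, w), (35, 37, 39, x), (35, 9, 24, p), (35, 9, 24, v), (35, 9, 28, p), (35, 9, 39, d), (35, 9, 39, w), (35, 9, 39, x)}.
π_{B, G} gives {(32, v), (35, d), (35, p), (35, v), (35, w), (35, x)} (27 duplicate(s) eliminated).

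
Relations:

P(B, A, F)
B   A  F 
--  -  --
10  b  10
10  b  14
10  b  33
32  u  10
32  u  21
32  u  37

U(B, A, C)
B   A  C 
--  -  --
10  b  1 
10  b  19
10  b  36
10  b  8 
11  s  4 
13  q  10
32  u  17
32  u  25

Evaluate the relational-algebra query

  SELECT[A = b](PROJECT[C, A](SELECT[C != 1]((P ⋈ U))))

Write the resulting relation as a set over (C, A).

Natural join on B, A: {(10, b, 10, 1), (10, b, 10, 19), (10, b, 10, 36), (10, b, 10, 8), (10, b, 14, 1), (10, b, 14, 19), (10, b, 14, 36), (10, b, 14, 8), (10, b, 33, 1), (10, b, 33, 19), (10, b, 33, 36), (10, b, 33, 8), (32, u, 10, 17), (32, u, 10, 25), (32, u, 21, 17), (32, u, 21, 25), (32, u, 37, 17), (32, u, 37, 25)}
Filtering on C != 1 leaves {(10, b, 10, 19), (10, b, 10, 36), (10, b, 10, 8), (10, b, 14, 19), (10, b, 14, 36), (10, b, 14, 8), (10, b, 33, 19), (10, b, 33, 36), (10, b, 33, 8), (32, u, 10, 17), (32, u, 10, 25), (32, u, 21, 17), (32, u, 21, 25), (32, u, 37, 17), (32, u, 37, 25)}.
Projecting to C, A (10 duplicate(s) eliminated): {(17, u), (19, b), (25, u), (36, b), (8, b)}
Filtering on A = b leaves {(19, b), (36, b), (8, b)}.

{(19, b), (36, b), (8, b)}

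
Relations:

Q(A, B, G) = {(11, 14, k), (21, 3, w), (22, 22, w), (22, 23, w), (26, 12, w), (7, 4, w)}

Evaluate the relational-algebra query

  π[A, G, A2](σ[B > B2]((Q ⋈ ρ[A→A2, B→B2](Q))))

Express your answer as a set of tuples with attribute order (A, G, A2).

ρ[A→A2, B→B2]: schema becomes (A2, B2, G); tuples unchanged.
Q ⋈ ρ[A→A2, B→B2](Q) (natural join on G): {(11, 14, k, 11, 14), (21, 3, w, 21, 3), (21, 3, w, 22, 22), (21, 3, w, 22, 23), (21, 3, w, 26, 12), (21, 3, w, 7, 4), (22, 22, w, 21, 3), (22, 22, w, 22, 22), (22, 22, w, 22, 23), (22, 22, w, 26, 12), (22, 22, w, 7, 4), (22, 23, w, 21, 3), (22, 23, w, 22, 22), (22, 23, w, 22, 23), (22, 23, w, 26, 12), (22, 23, w, 7, 4), (26, 12, w, 21, 3), (26, 12, w, 22, 22), (26, 12, w, 22, 23), (26, 12, w, 26, 12), (26, 12, w, 7, 4), (7, 4, w, 21, 3), (7, 4, w, 22, 22), (7, 4, w, 22, 23), (7, 4, w, 26, 12), (7, 4, w, 7, 4)}
σ[B > B2]: keep tuples satisfying B > B2 → {(22, 22, w, 21, 3), (22, 22, w, 26, 12), (22, 22, w, 7, 4), (22, 23, w, 21, 3), (22, 23, w, 22, 22), (22, 23, w, 26, 12), (22, 23, w, 7, 4), (26, 12, w, 21, 3), (26, 12, w, 7, 4), (7, 4, w, 21, 3)}
π_{A, G, A2} gives {(22, w, 21), (22, w, 22), (22, w, 26), (22, w, 7), (26, w, 21), (26, w, 7), (7, w, 21)} (3 duplicate(s) eliminated).

{(22, w, 21), (22, w, 22), (22, w, 26), (22, w, 7), (26, w, 21), (26, w, 7), (7, w, 21)}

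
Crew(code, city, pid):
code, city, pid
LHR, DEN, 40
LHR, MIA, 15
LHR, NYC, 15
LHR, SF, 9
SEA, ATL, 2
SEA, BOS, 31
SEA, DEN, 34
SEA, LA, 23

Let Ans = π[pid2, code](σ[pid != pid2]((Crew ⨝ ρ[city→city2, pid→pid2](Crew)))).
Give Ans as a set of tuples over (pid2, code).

ρ[city→city2, pid→pid2]: schema becomes (code, city2, pid2); tuples unchanged.
Joining Crew and ρ[city→city2, pid→pid2](Crew) on code yields {(LHR, DEN, 40, DEN, 40), (LHR, DEN, 40, MIA, 15), (LHR, DEN, 40, NYC, 15), (LHR, DEN, 40, SF, 9), (LHR, MIA, 15, DEN, 40), (LHR, MIA, 15, MIA, 15), (LHR, MIA, 15, NYC, 15), (LHR, MIA, 15, SF, 9), (LHR, NYC, 15, DEN, 40), (LHR, NYC, 15, MIA, 15), (LHR, NYC, 15, NYC, 15), (LHR, NYC, 15, SF, 9), (LHR, SF, 9, DEN, 40), (LHR, SF, 9, MIA, 15), (LHR, SF, 9, NYC, 15), (LHR, SF, 9, SF, 9), (SEA, ATL, 2, ATL, 2), (SEA, ATL, 2, BOS, 31), (SEA, ATL, 2, DEN, 34), (SEA, ATL, 2, LA, 23), (SEA, BOS, 31, ATL, 2), (SEA, BOS, 31, BOS, 31), (SEA, BOS, 31, DEN, 34), (SEA, BOS, 31, LA, 23), (SEA, DEN, 34, ATL, 2), (SEA, DEN, 34, BOS, 31), (SEA, DEN, 34, DEN, 34), (SEA, DEN, 34, LA, 23), (SEA, LA, 23, ATL, 2), (SEA, LA, 23, BOS, 31), (SEA, LA, 23, DEN, 34), (SEA, LA, 23, LA, 23)}.
Apply σ_{pid != pid2}; surviving tuples: {(LHR, DEN, 40, MIA, 15), (LHR, DEN, 40, NYC, 15), (LHR, DEN, 40, SF, 9), (LHR, MIA, 15, DEN, 40), (LHR, MIA, 15, SF, 9), (LHR, NYC, 15, DEN, 40), (LHR, NYC, 15, SF, 9), (LHR, SF, 9, DEN, 40), (LHR, SF, 9, MIA, 15), (LHR, SF, 9, NYC, 15), (SEA, ATL, 2, BOS, 31), (SEA, ATL, 2, DEN, 34), (SEA, ATL, 2, LA, 23), (SEA, BOS, 31, ATL, 2), (SEA, BOS, 31, DEN, 34), (SEA, BOS, 31, LA, 23), (SEA, DEN, 34, ATL, 2), (SEA, DEN, 34, BOS, 31), (SEA, DEN, 34, LA, 23), (SEA, LA, 23, ATL, 2), (SEA, LA, 23, BOS, 31), (SEA, LA, 23, DEN, 34)}
π[pid2, code]: project onto (pid2, code) (15 duplicate(s) eliminated) → {(15, LHR), (2, SEA), (23, SEA), (31, SEA), (34, SEA), (40, LHR), (9, LHR)}

{(15, LHR), (2, SEA), (23, SEA), (31, SEA), (34, SEA), (40, LHR), (9, LHR)}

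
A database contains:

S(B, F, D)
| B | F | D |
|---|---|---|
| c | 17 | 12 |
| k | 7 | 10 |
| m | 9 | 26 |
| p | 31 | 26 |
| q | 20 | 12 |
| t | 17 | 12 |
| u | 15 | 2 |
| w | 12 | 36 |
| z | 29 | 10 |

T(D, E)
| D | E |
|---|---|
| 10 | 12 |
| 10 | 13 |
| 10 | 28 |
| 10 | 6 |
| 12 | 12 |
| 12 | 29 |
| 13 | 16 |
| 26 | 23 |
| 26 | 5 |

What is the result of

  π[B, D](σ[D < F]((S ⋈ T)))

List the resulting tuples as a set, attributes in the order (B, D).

Joining S and T on D yields {(c, 17, 12, 12), (c, 17, 12, 29), (k, 7, 10, 12), (k, 7, 10, 13), (k, 7, 10, 28), (k, 7, 10, 6), (m, 9, 26, 23), (m, 9, 26, 5), (p, 31, 26, 23), (p, 31, 26, 5), (q, 20, 12, 12), (q, 20, 12, 29), (t, 17, 12, 12), (t, 17, 12, 29), (z, 29, 10, 12), (z, 29, 10, 13), (z, 29, 10, 28), (z, 29, 10, 6)}.
Apply σ_{D < F}; surviving tuples: {(c, 17, 12, 12), (c, 17, 12, 29), (p, 31, 26, 23), (p, 31, 26, 5), (q, 20, 12, 12), (q, 20, 12, 29), (t, 17, 12, 12), (t, 17, 12, 29), (z, 29, 10, 12), (z, 29, 10, 13), (z, 29, 10, 28), (z, 29, 10, 6)}
Projecting to B, D (7 duplicate(s) eliminated): {(c, 12), (p, 26), (q, 12), (t, 12), (z, 10)}

{(c, 12), (p, 26), (q, 12), (t, 12), (z, 10)}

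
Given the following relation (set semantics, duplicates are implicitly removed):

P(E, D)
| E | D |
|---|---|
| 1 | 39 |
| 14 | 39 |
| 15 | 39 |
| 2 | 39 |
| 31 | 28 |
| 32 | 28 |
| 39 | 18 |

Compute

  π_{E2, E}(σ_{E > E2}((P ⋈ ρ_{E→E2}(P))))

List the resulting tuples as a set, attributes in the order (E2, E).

ρ[E→E2]: schema becomes (E2, D); tuples unchanged.
P ⋈ ρ_{E→E2}(P) (natural join on D): {(1, 39, 1), (1, 39, 14), (1, 39, 15), (1, 39, 2), (14, 39, 1), (14, 39, 14), (14, 39, 15), (14, 39, 2), (15, 39, 1), (15, 39, 14), (15, 39, 15), (15, 39, 2), (2, 39, 1), (2, 39, 14), (2, 39, 15), (2, 39, 2), (31, 28, 31), (31, 28, 32), (32, 28, 31), (32, 28, 32), (39, 18, 39)}
Apply σ_{E > E2}; surviving tuples: {(14, 39, 1), (14, 39, 2), (15, 39, 1), (15, 39, 14), (15, 39, 2), (2, 39, 1), (32, 28, 31)}
Keep only column(s) E2, E: {(1, 14), (1, 15), (1, 2), (14, 15), (2, 14), (2, 15), (31, 32)}

{(1, 14), (1, 15), (1, 2), (14, 15), (2, 14), (2, 15), (31, 32)}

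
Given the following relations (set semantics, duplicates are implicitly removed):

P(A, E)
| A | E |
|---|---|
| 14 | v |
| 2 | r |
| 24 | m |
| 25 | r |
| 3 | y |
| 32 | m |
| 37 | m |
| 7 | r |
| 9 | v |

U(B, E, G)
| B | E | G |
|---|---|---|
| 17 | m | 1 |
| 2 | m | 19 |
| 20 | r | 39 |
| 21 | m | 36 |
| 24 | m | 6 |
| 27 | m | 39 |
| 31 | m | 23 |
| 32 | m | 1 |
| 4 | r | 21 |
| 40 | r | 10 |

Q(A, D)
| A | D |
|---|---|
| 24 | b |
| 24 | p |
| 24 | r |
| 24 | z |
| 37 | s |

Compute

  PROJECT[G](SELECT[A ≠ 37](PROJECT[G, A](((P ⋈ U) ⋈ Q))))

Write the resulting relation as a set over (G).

Joining P and U on E yields {(2, r, 20, 39), (2, r, 4, 21), (2, r, 40, 10), (24, m, 17, 1), (24, m, 2, 19), (24, m, 21, 36), (24, m, 24, 6), (24, m, 27, 39), (24, m, 31, 23), (24, m, 32, 1), (25, r, 20, 39), (25, r, 4, 21), (25, r, 40, 10), (32, m, 17, 1), (32, m, 2, 19), (32, m, 21, 36), (32, m, 24, 6), (32, m, 27, 39), (32, m, 31, 23), (32, m, 32, 1), (37, m, 17, 1), (37, m, 2, 19), (37, m, 21, 36), (37, m, 24, 6), (37, m, 27, 39), (37, m, 31, 23), (37, m, 32, 1), (7, r, 20, 39), (7, r, 4, 21), (7, r, 40, 10)}.
Joining (P ⋈ U) and Q on A yields {(24, m, 17, 1, b), (24, m, 17, 1, p), (24, m, 17, 1, r), (24, m, 17, 1, z), (24, m, 2, 19, b), (24, m, 2, 19, p), (24, m, 2, 19, r), (24, m, 2, 19, z), (24, m, 21, 36, b), (24, m, 21, 36, p), (24, m, 21, 36, r), (24, m, 21, 36, z), (24, m, 24, 6, b), (24, m, 24, 6, p), (24, m, 24, 6, r), (24, m, 24, 6, z), (24, m, 27, 39, b), (24, m, 27, 39, p), (24, m, 27, 39, r), (24, m, 27, 39, z), (24, m, 31, 23, b), (24, m, 31, 23, p), (24, m, 31, 23, r), (24, m, 31, 23, z), (24, m, 32, 1, b), (24, m, 32, 1, p), (24, m, 32, 1, r), (24, m, 32, 1, z), (37, m, 17, 1, s), (37, m, 2, 19, s), (37, m, 21, 36, s), (37, m, 24, 6, s), (37, m, 27, 39, s), (37, m, 31, 23, s), (37, m, 32, 1, s)}.
π[G, A]: project onto (G, A) (23 duplicate(s) eliminated) → {(1, 24), (1, 37), (19, 24), (19, 37), (23, 24), (23, 37), (36, 24), (36, 37), (39, 24), (39, 37), (6, 24), (6, 37)}
Selection A ≠ 37: {(1, 24), (19, 24), (23, 24), (36, 24), (39, 24), (6, 24)}
π[G]: project onto (G) → {1, 19, 23, 36, 39, 6}

{1, 19, 23, 36, 39, 6}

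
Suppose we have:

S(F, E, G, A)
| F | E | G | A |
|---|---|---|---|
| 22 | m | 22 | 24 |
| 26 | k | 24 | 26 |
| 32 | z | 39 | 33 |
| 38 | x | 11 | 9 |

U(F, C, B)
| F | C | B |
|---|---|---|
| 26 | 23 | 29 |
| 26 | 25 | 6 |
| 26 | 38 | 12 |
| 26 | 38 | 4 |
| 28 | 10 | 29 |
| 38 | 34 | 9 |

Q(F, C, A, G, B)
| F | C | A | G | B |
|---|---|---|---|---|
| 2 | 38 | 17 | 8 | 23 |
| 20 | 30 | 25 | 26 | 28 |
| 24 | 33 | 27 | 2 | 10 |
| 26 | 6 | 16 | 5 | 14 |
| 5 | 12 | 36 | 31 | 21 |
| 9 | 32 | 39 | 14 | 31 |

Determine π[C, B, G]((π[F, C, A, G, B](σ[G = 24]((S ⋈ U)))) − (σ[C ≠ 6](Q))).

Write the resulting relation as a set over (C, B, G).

{(23, 29, 24), (25, 6, 24), (38, 12, 24), (38, 4, 24)}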